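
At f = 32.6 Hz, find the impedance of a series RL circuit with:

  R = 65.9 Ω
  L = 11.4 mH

Step 1 — Angular frequency: ω = 2π·f = 2π·32.6 = 204.8 rad/s.
Step 2 — Component impedances:
  R: Z = R = 65.9 Ω
  L: Z = jωL = j·204.8·0.0114 = 0 + j2.335 Ω
Step 3 — Series combination: Z_total = R + L = 65.9 + j2.335 Ω = 65.94∠2.0° Ω.

Z = 65.9 + j2.335 Ω = 65.94∠2.0° Ω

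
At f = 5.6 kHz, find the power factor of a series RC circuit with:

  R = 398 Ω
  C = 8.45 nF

Step 1 — Angular frequency: ω = 2π·f = 2π·5600 = 3.519e+04 rad/s.
Step 2 — Component impedances:
  R: Z = R = 398 Ω
  C: Z = 1/(jωC) = -j/(ω·C) = 0 - j3363 Ω
Step 3 — Series combination: Z_total = R + C = 398 - j3363 Ω = 3387∠-83.3° Ω.
Step 4 — Power factor: PF = cos(φ) = Re(Z)/|Z| = 398/3387 = 0.1175.
Step 5 — Type: Im(Z) = -3363 ⇒ leading (phase φ = -83.3°).

PF = 0.1175 (leading, φ = -83.3°)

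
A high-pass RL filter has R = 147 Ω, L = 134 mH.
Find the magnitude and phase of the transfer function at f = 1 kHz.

Step 1 — Angular frequency: ω = 2π·1000 = 6283 rad/s.
Step 2 — Transfer function: H(jω) = jωL/(R + jωL).
Step 3 — Numerator jωL = j·841.9; denominator R + jωL = 147 + j841.9.
Step 4 — H = 0.9704 + j0.1694.
Step 5 — Magnitude: |H| = 0.9851 (-0.1 dB); phase: φ = 9.9°.

|H| = 0.9851 (-0.1 dB), φ = 9.9°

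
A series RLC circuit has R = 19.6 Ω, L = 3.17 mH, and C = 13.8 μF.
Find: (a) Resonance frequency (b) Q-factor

Step 1 — Resonance condition Im(Z)=0 gives ω₀ = 1/√(LC).
Step 2 — ω₀ = 1/√(0.00317·1.38e-05) = 4781 rad/s.
Step 3 — f₀ = ω₀/(2π) = 760.9 Hz.
Step 4 — Series Q: Q = ω₀L/R = 4781·0.00317/19.6 = 0.7733.

(a) f₀ = 760.9 Hz  (b) Q = 0.7733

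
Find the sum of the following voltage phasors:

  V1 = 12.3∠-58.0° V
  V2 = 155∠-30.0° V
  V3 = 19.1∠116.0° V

Step 1 — Convert each phasor to rectangular form:
  V1 = 12.3·(cos(-58.0°) + j·sin(-58.0°)) = 6.518 - j10.43 V
  V2 = 155·(cos(-30.0°) + j·sin(-30.0°)) = 134.2 - j77.5 V
  V3 = 19.1·(cos(116.0°) + j·sin(116.0°)) = -8.373 + j17.17 V
Step 2 — Sum components: V_total = 132.4 - j70.76 V.
Step 3 — Convert to polar: |V_total| = 150.1 V, ∠V_total = -28.1°.

V_total = 150.1∠-28.1° V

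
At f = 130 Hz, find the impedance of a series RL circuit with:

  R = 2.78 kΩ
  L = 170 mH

Step 1 — Angular frequency: ω = 2π·f = 2π·130 = 816.8 rad/s.
Step 2 — Component impedances:
  R: Z = R = 2780 Ω
  L: Z = jωL = j·816.8·0.17 = 0 + j138.9 Ω
Step 3 — Series combination: Z_total = R + L = 2780 + j138.9 Ω = 2783∠2.9° Ω.

Z = 2780 + j138.9 Ω = 2783∠2.9° Ω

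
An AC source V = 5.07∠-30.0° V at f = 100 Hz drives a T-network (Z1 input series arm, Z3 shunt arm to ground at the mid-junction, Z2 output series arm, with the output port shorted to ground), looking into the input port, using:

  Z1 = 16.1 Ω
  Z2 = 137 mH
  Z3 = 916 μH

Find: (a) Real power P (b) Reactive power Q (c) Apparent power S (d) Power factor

Step 1 — Angular frequency: ω = 2π·f = 2π·100 = 628.3 rad/s.
Step 2 — Component impedances:
  Z1: Z = R = 16.1 Ω
  Z2: Z = jωL = j·628.3·0.137 = 0 + j86.08 Ω
  Z3: Z = jωL = j·628.3·0.000916 = 0 + j0.5755 Ω
Step 3 — With the output port shorted to ground, the output series arm Z2 runs from the junction to ground; the shunt arm Z3 also runs from the junction to ground. They appear in parallel: Z3 || Z2 = 0 + j0.5717 Ω.
Step 4 — Series with input arm Z1: Z_in = Z1 + (Z3 || Z2) = 16.1 + j0.5717 Ω = 16.11∠2.0° Ω.
Step 5 — Source phasor: V = 5.07∠-30.0° V = 4.391 - j2.535 V.
Step 6 — Current: I = V / Z = 0.2668 - j0.1669 A = 0.3147∠-32.0° A.
Step 7 — Complex power: S = V·I* = 1.595 + j0.05662 VA.
Step 8 — Real power: P = Re(S) = 1.595 W.
Step 9 — Reactive power: Q = Im(S) = 0.05662 VAR.
Step 10 — Apparent power: |S| = 1.596 VA.
Step 11 — Power factor: PF = P/|S| = 0.9994 (lagging).

(a) P = 1.595 W  (b) Q = 0.05662 VAR  (c) S = 1.596 VA  (d) PF = 0.9994 (lagging)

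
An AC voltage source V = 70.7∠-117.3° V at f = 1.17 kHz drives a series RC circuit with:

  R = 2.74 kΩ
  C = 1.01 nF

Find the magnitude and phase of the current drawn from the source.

Step 1 — Angular frequency: ω = 2π·f = 2π·1170 = 7351 rad/s.
Step 2 — Component impedances:
  R: Z = R = 2740 Ω
  C: Z = 1/(jωC) = -j/(ω·C) = 0 - j1.347e+05 Ω
Step 3 — Series combination: Z_total = R + C = 2740 - j1.347e+05 Ω = 1.347e+05∠-88.8° Ω.
Step 4 — Source phasor: V = 70.7∠-117.3° V = -32.43 - j62.83 V.
Step 5 — Ohm's law: I = V / Z_total = (-32.43 - j62.83) / (2740 - j1.347e+05) = 0.0004614 - j0.0002501 A.
Step 6 — Convert to polar: |I| = 0.0005248 A, ∠I = -28.5°.

I = 0.0005248∠-28.5° A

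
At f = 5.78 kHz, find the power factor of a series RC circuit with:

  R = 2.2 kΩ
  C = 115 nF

Step 1 — Angular frequency: ω = 2π·f = 2π·5780 = 3.632e+04 rad/s.
Step 2 — Component impedances:
  R: Z = R = 2200 Ω
  C: Z = 1/(jωC) = -j/(ω·C) = 0 - j239.4 Ω
Step 3 — Series combination: Z_total = R + C = 2200 - j239.4 Ω = 2213∠-6.2° Ω.
Step 4 — Power factor: PF = cos(φ) = Re(Z)/|Z| = 2200/2213 = 0.9941.
Step 5 — Type: Im(Z) = -239.4 ⇒ leading (phase φ = -6.2°).

PF = 0.9941 (leading, φ = -6.2°)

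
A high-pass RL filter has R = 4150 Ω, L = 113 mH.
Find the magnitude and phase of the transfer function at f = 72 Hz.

Step 1 — Angular frequency: ω = 2π·72 = 452.4 rad/s.
Step 2 — Transfer function: H(jω) = jωL/(R + jωL).
Step 3 — Numerator jωL = j·51.12; denominator R + jωL = 4150 + j51.12.
Step 4 — H = 0.0001517 + j0.01232.
Step 5 — Magnitude: |H| = 0.01232 (-38.2 dB); phase: φ = 89.3°.

|H| = 0.01232 (-38.2 dB), φ = 89.3°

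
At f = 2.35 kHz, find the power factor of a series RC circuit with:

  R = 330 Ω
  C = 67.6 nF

Step 1 — Angular frequency: ω = 2π·f = 2π·2350 = 1.477e+04 rad/s.
Step 2 — Component impedances:
  R: Z = R = 330 Ω
  C: Z = 1/(jωC) = -j/(ω·C) = 0 - j1002 Ω
Step 3 — Series combination: Z_total = R + C = 330 - j1002 Ω = 1055∠-71.8° Ω.
Step 4 — Power factor: PF = cos(φ) = Re(Z)/|Z| = 330/1054.8 = 0.3129.
Step 5 — Type: Im(Z) = -1002 ⇒ leading (phase φ = -71.8°).

PF = 0.3129 (leading, φ = -71.8°)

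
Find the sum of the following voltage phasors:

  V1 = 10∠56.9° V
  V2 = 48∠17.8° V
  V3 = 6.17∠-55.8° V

Step 1 — Convert each phasor to rectangular form:
  V1 = 10·(cos(56.9°) + j·sin(56.9°)) = 5.461 + j8.377 V
  V2 = 48·(cos(17.8°) + j·sin(17.8°)) = 45.7 + j14.67 V
  V3 = 6.17·(cos(-55.8°) + j·sin(-55.8°)) = 3.468 - j5.103 V
Step 2 — Sum components: V_total = 54.63 + j17.95 V.
Step 3 — Convert to polar: |V_total| = 57.5 V, ∠V_total = 18.2°.

V_total = 57.5∠18.2° V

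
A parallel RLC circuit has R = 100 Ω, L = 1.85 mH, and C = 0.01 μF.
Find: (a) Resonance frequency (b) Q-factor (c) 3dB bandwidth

Step 1 — Resonance: ω₀ = 1/√(LC) = 1/√(0.00185·1e-08) = 2.325e+05 rad/s.
Step 2 — f₀ = ω₀/(2π) = 3.7e+04 Hz.
Step 3 — Parallel Q: Q = R/(ω₀L) = 100/(2.325e+05·0.00185) = 0.2325.
Step 4 — Bandwidth: Δω = ω₀/Q = 1e+06 rad/s; BW = Δω/(2π) = 1.592e+05 Hz.

(a) f₀ = 3.7e+04 Hz  (b) Q = 0.2325  (c) BW = 1.592e+05 Hz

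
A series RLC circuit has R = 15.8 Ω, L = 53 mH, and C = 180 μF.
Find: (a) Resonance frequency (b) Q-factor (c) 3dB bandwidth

Step 1 — Resonance condition Im(Z)=0 gives ω₀ = 1/√(LC).
Step 2 — ω₀ = 1/√(0.053·0.00018) = 323.8 rad/s.
Step 3 — f₀ = ω₀/(2π) = 51.53 Hz.
Step 4 — Series Q: Q = ω₀L/R = 323.8·0.053/15.8 = 1.086.
Step 5 — 3dB bandwidth: Δω = ω₀/Q = 298.1 rad/s; BW = Δω/(2π) = 47.45 Hz.

(a) f₀ = 51.53 Hz  (b) Q = 1.086  (c) BW = 47.45 Hz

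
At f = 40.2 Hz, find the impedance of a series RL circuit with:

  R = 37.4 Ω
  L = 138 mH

Step 1 — Angular frequency: ω = 2π·f = 2π·40.2 = 252.6 rad/s.
Step 2 — Component impedances:
  R: Z = R = 37.4 Ω
  L: Z = jωL = j·252.6·0.138 = 0 + j34.86 Ω
Step 3 — Series combination: Z_total = R + L = 37.4 + j34.86 Ω = 51.12∠43.0° Ω.

Z = 37.4 + j34.86 Ω = 51.12∠43.0° Ω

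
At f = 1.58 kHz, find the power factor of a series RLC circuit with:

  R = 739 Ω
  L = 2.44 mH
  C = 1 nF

Step 1 — Angular frequency: ω = 2π·f = 2π·1580 = 9927 rad/s.
Step 2 — Component impedances:
  R: Z = R = 739 Ω
  L: Z = jωL = j·9927·0.00244 = 0 + j24.22 Ω
  C: Z = 1/(jωC) = -j/(ω·C) = 0 - j1.007e+05 Ω
Step 3 — Series combination: Z_total = R + L + C = 739 - j1.007e+05 Ω = 1.007e+05∠-89.6° Ω.
Step 4 — Power factor: PF = cos(φ) = Re(Z)/|Z| = 739/1.0071e+05 = 0.007338.
Step 5 — Type: Im(Z) = -1.007e+05 ⇒ leading (phase φ = -89.6°).

PF = 0.007338 (leading, φ = -89.6°)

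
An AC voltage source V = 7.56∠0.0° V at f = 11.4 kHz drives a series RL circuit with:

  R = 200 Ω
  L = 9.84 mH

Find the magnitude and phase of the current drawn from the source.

Step 1 — Angular frequency: ω = 2π·f = 2π·1.14e+04 = 7.163e+04 rad/s.
Step 2 — Component impedances:
  R: Z = R = 200 Ω
  L: Z = jωL = j·7.163e+04·0.00984 = 0 + j704.8 Ω
Step 3 — Series combination: Z_total = R + L = 200 + j704.8 Ω = 732.6∠74.2° Ω.
Step 4 — Source phasor: V = 7.56∠0.0° V = 7.56 V.
Step 5 — Ohm's law: I = V / Z_total = (7.56) / (200 + j704.8) = 0.002817 - j0.009927 A.
Step 6 — Convert to polar: |I| = 0.01032 A, ∠I = -74.2°.

I = 0.01032∠-74.2° A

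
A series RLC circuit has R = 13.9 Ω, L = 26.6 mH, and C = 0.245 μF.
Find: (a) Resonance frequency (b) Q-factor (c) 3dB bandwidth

Step 1 — Resonance condition Im(Z)=0 gives ω₀ = 1/√(LC).
Step 2 — ω₀ = 1/√(0.0266·2.45e-07) = 1.239e+04 rad/s.
Step 3 — f₀ = ω₀/(2π) = 1971 Hz.
Step 4 — Series Q: Q = ω₀L/R = 1.239e+04·0.0266/13.9 = 23.71.
Step 5 — 3dB bandwidth: Δω = ω₀/Q = 522.6 rad/s; BW = Δω/(2π) = 83.17 Hz.

(a) f₀ = 1971 Hz  (b) Q = 23.71  (c) BW = 83.17 Hz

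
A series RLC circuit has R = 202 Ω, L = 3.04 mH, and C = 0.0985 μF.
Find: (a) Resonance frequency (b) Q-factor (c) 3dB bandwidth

Step 1 — Resonance condition Im(Z)=0 gives ω₀ = 1/√(LC).
Step 2 — ω₀ = 1/√(0.00304·9.85e-08) = 5.779e+04 rad/s.
Step 3 — f₀ = ω₀/(2π) = 9197 Hz.
Step 4 — Series Q: Q = ω₀L/R = 5.779e+04·0.00304/202 = 0.8697.
Step 5 — 3dB bandwidth: Δω = ω₀/Q = 6.645e+04 rad/s; BW = Δω/(2π) = 1.058e+04 Hz.

(a) f₀ = 9197 Hz  (b) Q = 0.8697  (c) BW = 1.058e+04 Hz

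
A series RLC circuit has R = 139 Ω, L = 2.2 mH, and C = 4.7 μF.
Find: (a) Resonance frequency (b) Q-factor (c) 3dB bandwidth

Step 1 — Resonance: ω₀ = 1/√(LC) = 1/√(0.0022·4.7e-06) = 9834 rad/s.
Step 2 — f₀ = ω₀/(2π) = 1565 Hz.
Step 3 — Series Q: Q = ω₀L/R = 9834·0.0022/139 = 0.1556.
Step 4 — Bandwidth: Δω = ω₀/Q = 6.318e+04 rad/s; BW = Δω/(2π) = 1.006e+04 Hz.

(a) f₀ = 1565 Hz  (b) Q = 0.1556  (c) BW = 1.006e+04 Hz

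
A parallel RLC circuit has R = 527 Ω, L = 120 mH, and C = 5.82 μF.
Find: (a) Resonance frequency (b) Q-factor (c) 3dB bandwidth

Step 1 — Resonance: ω₀ = 1/√(LC) = 1/√(0.12·5.82e-06) = 1197 rad/s.
Step 2 — f₀ = ω₀/(2π) = 190.4 Hz.
Step 3 — Parallel Q: Q = R/(ω₀L) = 527/(1197·0.12) = 3.67.
Step 4 — Bandwidth: Δω = ω₀/Q = 326 rad/s; BW = Δω/(2π) = 51.89 Hz.

(a) f₀ = 190.4 Hz  (b) Q = 3.67  (c) BW = 51.89 Hz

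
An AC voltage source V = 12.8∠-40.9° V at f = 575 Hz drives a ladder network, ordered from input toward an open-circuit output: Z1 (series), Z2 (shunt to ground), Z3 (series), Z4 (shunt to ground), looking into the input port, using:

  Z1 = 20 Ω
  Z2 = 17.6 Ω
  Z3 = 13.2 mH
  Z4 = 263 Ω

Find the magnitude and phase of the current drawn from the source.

Step 1 — Angular frequency: ω = 2π·f = 2π·575 = 3613 rad/s.
Step 2 — Component impedances:
  Z1: Z = R = 20 Ω
  Z2: Z = R = 17.6 Ω
  Z3: Z = jωL = j·3613·0.0132 = 0 + j47.69 Ω
  Z4: Z = R = 263 Ω
Step 3 — Ladder network (open output): work backward from the far end, alternating series and parallel combinations. Z_in = 36.53 + j0.1823 Ω = 36.53∠0.3° Ω.
Step 4 — Source phasor: V = 12.8∠-40.9° V = 9.675 - j8.381 V.
Step 5 — Ohm's law: I = V / Z_total = (9.675 - j8.381) / (36.53 + j0.1823) = 0.2637 - j0.2308 A.
Step 6 — Convert to polar: |I| = 0.3504 A, ∠I = -41.2°.

I = 0.3504∠-41.2° A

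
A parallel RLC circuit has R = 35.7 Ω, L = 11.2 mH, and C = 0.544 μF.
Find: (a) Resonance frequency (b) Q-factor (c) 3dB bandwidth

Step 1 — Resonance: ω₀ = 1/√(LC) = 1/√(0.0112·5.44e-07) = 1.281e+04 rad/s.
Step 2 — f₀ = ω₀/(2π) = 2039 Hz.
Step 3 — Parallel Q: Q = R/(ω₀L) = 35.7/(1.281e+04·0.0112) = 0.2488.
Step 4 — Bandwidth: Δω = ω₀/Q = 5.149e+04 rad/s; BW = Δω/(2π) = 8195 Hz.

(a) f₀ = 2039 Hz  (b) Q = 0.2488  (c) BW = 8195 Hz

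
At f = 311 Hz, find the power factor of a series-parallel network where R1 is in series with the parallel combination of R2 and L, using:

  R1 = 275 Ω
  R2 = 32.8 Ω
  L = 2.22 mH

Step 1 — Angular frequency: ω = 2π·f = 2π·311 = 1954 rad/s.
Step 2 — Component impedances:
  R1: Z = R = 275 Ω
  R2: Z = R = 32.8 Ω
  L: Z = jωL = j·1954·0.00222 = 0 + j4.338 Ω
Step 3 — Parallel branch: R2 || L = 1/(1/R2 + 1/L) = 0.5639 + j4.263 Ω.
Step 4 — Series with R1: Z_total = R1 + (R2 || L) = 275.6 + j4.263 Ω = 275.6∠0.9° Ω.
Step 5 — Power factor: PF = cos(φ) = Re(Z)/|Z| = 275.56/275.6 = 0.9999.
Step 6 — Type: Im(Z) = 4.263 ⇒ lagging (phase φ = 0.9°).

PF = 0.9999 (lagging, φ = 0.9°)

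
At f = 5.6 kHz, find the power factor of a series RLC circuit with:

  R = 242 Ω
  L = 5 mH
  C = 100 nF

Step 1 — Angular frequency: ω = 2π·f = 2π·5600 = 3.519e+04 rad/s.
Step 2 — Component impedances:
  R: Z = R = 242 Ω
  L: Z = jωL = j·3.519e+04·0.005 = 0 + j175.9 Ω
  C: Z = 1/(jωC) = -j/(ω·C) = 0 - j284.2 Ω
Step 3 — Series combination: Z_total = R + L + C = 242 - j108.3 Ω = 265.1∠-24.1° Ω.
Step 4 — Power factor: PF = cos(φ) = Re(Z)/|Z| = 242/265.12 = 0.9128.
Step 5 — Type: Im(Z) = -108.3 ⇒ leading (phase φ = -24.1°).

PF = 0.9128 (leading, φ = -24.1°)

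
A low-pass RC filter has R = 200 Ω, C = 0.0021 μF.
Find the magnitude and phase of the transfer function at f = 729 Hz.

Step 1 — Angular frequency: ω = 2π·729 = 4580 rad/s.
Step 2 — Transfer function: H(jω) = 1/(1 + jωRC).
Step 3 — Denominator: 1 + jωRC = 1 + j·4580·200·2.1e-09 = 1 + j0.001924.
Step 4 — H = 1 - j0.001924.
Step 5 — Magnitude: |H| = 1 (-0.0 dB); phase: φ = -0.1°.

|H| = 1 (-0.0 dB), φ = -0.1°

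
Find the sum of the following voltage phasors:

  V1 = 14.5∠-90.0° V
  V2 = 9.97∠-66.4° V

Step 1 — Convert each phasor to rectangular form:
  V1 = 14.5·(cos(-90.0°) + j·sin(-90.0°)) = 0 - j14.5 V
  V2 = 9.97·(cos(-66.4°) + j·sin(-66.4°)) = 3.991 - j9.136 V
Step 2 — Sum components: V_total = 3.991 - j23.64 V.
Step 3 — Convert to polar: |V_total| = 23.97 V, ∠V_total = -80.4°.

V_total = 23.97∠-80.4° V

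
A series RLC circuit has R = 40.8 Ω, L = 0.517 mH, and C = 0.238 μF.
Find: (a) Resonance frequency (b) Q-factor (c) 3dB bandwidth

Step 1 — Resonance: ω₀ = 1/√(LC) = 1/√(0.000517·2.38e-07) = 9.015e+04 rad/s.
Step 2 — f₀ = ω₀/(2π) = 1.435e+04 Hz.
Step 3 — Series Q: Q = ω₀L/R = 9.015e+04·0.000517/40.8 = 1.142.
Step 4 — Bandwidth: Δω = ω₀/Q = 7.892e+04 rad/s; BW = Δω/(2π) = 1.256e+04 Hz.

(a) f₀ = 1.435e+04 Hz  (b) Q = 1.142  (c) BW = 1.256e+04 Hz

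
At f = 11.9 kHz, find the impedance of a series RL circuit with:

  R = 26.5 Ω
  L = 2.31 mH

Step 1 — Angular frequency: ω = 2π·f = 2π·1.19e+04 = 7.477e+04 rad/s.
Step 2 — Component impedances:
  R: Z = R = 26.5 Ω
  L: Z = jωL = j·7.477e+04·0.00231 = 0 + j172.7 Ω
Step 3 — Series combination: Z_total = R + L = 26.5 + j172.7 Ω = 174.7∠81.3° Ω.

Z = 26.5 + j172.7 Ω = 174.7∠81.3° Ω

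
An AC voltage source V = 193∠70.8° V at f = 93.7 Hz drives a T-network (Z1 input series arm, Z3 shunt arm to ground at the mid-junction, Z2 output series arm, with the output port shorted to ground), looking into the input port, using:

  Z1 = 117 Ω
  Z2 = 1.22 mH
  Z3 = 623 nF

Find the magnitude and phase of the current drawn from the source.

Step 1 — Angular frequency: ω = 2π·f = 2π·93.7 = 588.7 rad/s.
Step 2 — Component impedances:
  Z1: Z = R = 117 Ω
  Z2: Z = jωL = j·588.7·0.00122 = 0 + j0.7183 Ω
  Z3: Z = 1/(jωC) = -j/(ω·C) = 0 - j2726 Ω
Step 3 — With the output port shorted to ground, the output series arm Z2 runs from the junction to ground; the shunt arm Z3 also runs from the junction to ground. They appear in parallel: Z3 || Z2 = 0 + j0.7184 Ω.
Step 4 — Series with input arm Z1: Z_in = Z1 + (Z3 || Z2) = 117 + j0.7184 Ω = 117∠0.4° Ω.
Step 5 — Source phasor: V = 193∠70.8° V = 63.47 + j182.3 V.
Step 6 — Ohm's law: I = V / Z_total = (63.47 + j182.3) / (117 + j0.7184) = 0.552 + j1.554 A.
Step 7 — Convert to polar: |I| = 1.65 A, ∠I = 70.4°.

I = 1.65∠70.4° A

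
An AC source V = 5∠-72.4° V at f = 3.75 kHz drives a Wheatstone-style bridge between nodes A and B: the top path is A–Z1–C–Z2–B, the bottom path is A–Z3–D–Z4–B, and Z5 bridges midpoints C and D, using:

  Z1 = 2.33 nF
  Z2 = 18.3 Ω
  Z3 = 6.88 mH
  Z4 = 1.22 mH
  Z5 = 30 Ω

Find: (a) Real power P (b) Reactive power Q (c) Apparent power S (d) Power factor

Step 1 — Angular frequency: ω = 2π·f = 2π·3750 = 2.356e+04 rad/s.
Step 2 — Component impedances:
  Z1: Z = 1/(jωC) = -j/(ω·C) = 0 - j1.822e+04 Ω
  Z2: Z = R = 18.3 Ω
  Z3: Z = jωL = j·2.356e+04·0.00688 = 0 + j162.1 Ω
  Z4: Z = jωL = j·2.356e+04·0.00122 = 0 + j28.75 Ω
  Z5: Z = R = 30 Ω
Step 3 — Bridge requires nodal analysis (the Z5 bridge couples midpoints C and D, so the two paths cannot be reduced to a simple series/parallel combination). Setting node B to ground and injecting 1 A at node A, the 3-node admittance system at A, C, D solves to V_A = Z_AB = 12.79 + j185 Ω = 185.5∠86.0° Ω.
Step 4 — Source phasor: V = 5∠-72.4° V = 1.512 - j4.766 V.
Step 5 — Current: I = V / Z = -0.02507 - j0.009903 A = 0.02696∠-158.4° A.
Step 6 — Complex power: S = V·I* = 0.009293 + j0.1345 VA.
Step 7 — Real power: P = Re(S) = 0.009293 W.
Step 8 — Reactive power: Q = Im(S) = 0.1345 VAR.
Step 9 — Apparent power: |S| = 0.1348 VA.
Step 10 — Power factor: PF = P/|S| = 0.06894 (lagging).

(a) P = 0.009293 W  (b) Q = 0.1345 VAR  (c) S = 0.1348 VA  (d) PF = 0.06894 (lagging)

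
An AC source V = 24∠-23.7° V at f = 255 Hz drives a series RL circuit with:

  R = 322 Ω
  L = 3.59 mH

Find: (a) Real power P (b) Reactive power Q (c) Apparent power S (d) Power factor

Step 1 — Angular frequency: ω = 2π·f = 2π·255 = 1602 rad/s.
Step 2 — Component impedances:
  R: Z = R = 322 Ω
  L: Z = jωL = j·1602·0.00359 = 0 + j5.752 Ω
Step 3 — Series combination: Z_total = R + L = 322 + j5.752 Ω = 322.1∠1.0° Ω.
Step 4 — Source phasor: V = 24∠-23.7° V = 21.98 - j9.647 V.
Step 5 — Current: I = V / Z = 0.06769 - j0.03117 A = 0.07452∠-24.7° A.
Step 6 — Complex power: S = V·I* = 1.788 + j0.03194 VA.
Step 7 — Real power: P = Re(S) = 1.788 W.
Step 8 — Reactive power: Q = Im(S) = 0.03194 VAR.
Step 9 — Apparent power: |S| = 1.789 VA.
Step 10 — Power factor: PF = P/|S| = 0.9998 (lagging).

(a) P = 1.788 W  (b) Q = 0.03194 VAR  (c) S = 1.789 VA  (d) PF = 0.9998 (lagging)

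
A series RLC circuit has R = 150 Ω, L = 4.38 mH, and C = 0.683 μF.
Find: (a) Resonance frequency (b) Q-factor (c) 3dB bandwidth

Step 1 — Resonance: ω₀ = 1/√(LC) = 1/√(0.00438·6.83e-07) = 1.828e+04 rad/s.
Step 2 — f₀ = ω₀/(2π) = 2910 Hz.
Step 3 — Series Q: Q = ω₀L/R = 1.828e+04·0.00438/150 = 0.5339.
Step 4 — Bandwidth: Δω = ω₀/Q = 3.425e+04 rad/s; BW = Δω/(2π) = 5451 Hz.

(a) f₀ = 2910 Hz  (b) Q = 0.5339  (c) BW = 5451 Hz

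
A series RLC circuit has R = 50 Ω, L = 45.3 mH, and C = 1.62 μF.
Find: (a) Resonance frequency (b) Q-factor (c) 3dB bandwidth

Step 1 — Resonance condition Im(Z)=0 gives ω₀ = 1/√(LC).
Step 2 — ω₀ = 1/√(0.0453·1.62e-06) = 3691 rad/s.
Step 3 — f₀ = ω₀/(2π) = 587.5 Hz.
Step 4 — Series Q: Q = ω₀L/R = 3691·0.0453/50 = 3.344.
Step 5 — 3dB bandwidth: Δω = ω₀/Q = 1104 rad/s; BW = Δω/(2π) = 175.7 Hz.

(a) f₀ = 587.5 Hz  (b) Q = 3.344  (c) BW = 175.7 Hz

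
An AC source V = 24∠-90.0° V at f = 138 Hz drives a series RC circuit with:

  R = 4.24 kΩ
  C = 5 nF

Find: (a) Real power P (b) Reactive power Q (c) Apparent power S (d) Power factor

Step 1 — Angular frequency: ω = 2π·f = 2π·138 = 867.1 rad/s.
Step 2 — Component impedances:
  R: Z = R = 4240 Ω
  C: Z = 1/(jωC) = -j/(ω·C) = 0 - j2.307e+05 Ω
Step 3 — Series combination: Z_total = R + C = 4240 - j2.307e+05 Ω = 2.307e+05∠-88.9° Ω.
Step 4 — Source phasor: V = 24∠-90.0° V = 0 - j24 V.
Step 5 — Current: I = V / Z = 0.000104 - j1.912e-06 A = 0.000104∠-1.1° A.
Step 6 — Complex power: S = V·I* = 4.589e-05 - j0.002496 VA.
Step 7 — Real power: P = Re(S) = 4.589e-05 W.
Step 8 — Reactive power: Q = Im(S) = -0.002496 VAR.
Step 9 — Apparent power: |S| = 0.002497 VA.
Step 10 — Power factor: PF = P/|S| = 0.01838 (leading).

(a) P = 4.589e-05 W  (b) Q = -0.002496 VAR  (c) S = 0.002497 VA  (d) PF = 0.01838 (leading)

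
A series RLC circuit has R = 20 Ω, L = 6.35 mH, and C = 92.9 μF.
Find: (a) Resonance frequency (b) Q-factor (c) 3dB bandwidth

Step 1 — Resonance: ω₀ = 1/√(LC) = 1/√(0.00635·9.29e-05) = 1302 rad/s.
Step 2 — f₀ = ω₀/(2π) = 207.2 Hz.
Step 3 — Series Q: Q = ω₀L/R = 1302·0.00635/20 = 0.4134.
Step 4 — Bandwidth: Δω = ω₀/Q = 3150 rad/s; BW = Δω/(2π) = 501.3 Hz.

(a) f₀ = 207.2 Hz  (b) Q = 0.4134  (c) BW = 501.3 Hz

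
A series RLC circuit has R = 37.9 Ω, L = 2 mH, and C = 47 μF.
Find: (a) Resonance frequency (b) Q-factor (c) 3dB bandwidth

Step 1 — Resonance condition Im(Z)=0 gives ω₀ = 1/√(LC).
Step 2 — ω₀ = 1/√(0.002·4.7e-05) = 3262 rad/s.
Step 3 — f₀ = ω₀/(2π) = 519.1 Hz.
Step 4 — Series Q: Q = ω₀L/R = 3262·0.002/37.9 = 0.1721.
Step 5 — 3dB bandwidth: Δω = ω₀/Q = 1.895e+04 rad/s; BW = Δω/(2π) = 3016 Hz.

(a) f₀ = 519.1 Hz  (b) Q = 0.1721  (c) BW = 3016 Hz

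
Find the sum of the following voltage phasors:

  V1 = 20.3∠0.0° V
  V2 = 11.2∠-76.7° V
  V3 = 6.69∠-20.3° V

Step 1 — Convert each phasor to rectangular form:
  V1 = 20.3·(cos(0.0°) + j·sin(0.0°)) = 20.3 V
  V2 = 11.2·(cos(-76.7°) + j·sin(-76.7°)) = 2.577 - j10.9 V
  V3 = 6.69·(cos(-20.3°) + j·sin(-20.3°)) = 6.274 - j2.321 V
Step 2 — Sum components: V_total = 29.15 - j13.22 V.
Step 3 — Convert to polar: |V_total| = 32.01 V, ∠V_total = -24.4°.

V_total = 32.01∠-24.4° V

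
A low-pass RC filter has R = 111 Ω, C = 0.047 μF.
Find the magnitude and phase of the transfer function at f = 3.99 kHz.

Step 1 — Angular frequency: ω = 2π·3990 = 2.507e+04 rad/s.
Step 2 — Transfer function: H(jω) = 1/(1 + jωRC).
Step 3 — Denominator: 1 + jωRC = 1 + j·2.507e+04·111·4.7e-08 = 1 + j0.1308.
Step 4 — H = 0.9832 - j0.1286.
Step 5 — Magnitude: |H| = 0.9916 (-0.1 dB); phase: φ = -7.5°.

|H| = 0.9916 (-0.1 dB), φ = -7.5°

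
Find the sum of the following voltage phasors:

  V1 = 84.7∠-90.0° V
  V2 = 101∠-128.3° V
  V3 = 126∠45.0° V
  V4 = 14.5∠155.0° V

Step 1 — Convert each phasor to rectangular form:
  V1 = 84.7·(cos(-90.0°) + j·sin(-90.0°)) = 0 - j84.7 V
  V2 = 101·(cos(-128.3°) + j·sin(-128.3°)) = -62.6 - j79.26 V
  V3 = 126·(cos(45.0°) + j·sin(45.0°)) = 89.1 + j89.1 V
  V4 = 14.5·(cos(155.0°) + j·sin(155.0°)) = -13.14 + j6.128 V
Step 2 — Sum components: V_total = 13.36 - j68.74 V.
Step 3 — Convert to polar: |V_total| = 70.02 V, ∠V_total = -79.0°.

V_total = 70.02∠-79.0° V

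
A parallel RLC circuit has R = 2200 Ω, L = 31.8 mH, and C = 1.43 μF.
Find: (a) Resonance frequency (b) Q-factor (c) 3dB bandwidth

Step 1 — Resonance: ω₀ = 1/√(LC) = 1/√(0.0318·1.43e-06) = 4689 rad/s.
Step 2 — f₀ = ω₀/(2π) = 746.3 Hz.
Step 3 — Parallel Q: Q = R/(ω₀L) = 2200/(4689·0.0318) = 14.75.
Step 4 — Bandwidth: Δω = ω₀/Q = 317.9 rad/s; BW = Δω/(2π) = 50.59 Hz.

(a) f₀ = 746.3 Hz  (b) Q = 14.75  (c) BW = 50.59 Hz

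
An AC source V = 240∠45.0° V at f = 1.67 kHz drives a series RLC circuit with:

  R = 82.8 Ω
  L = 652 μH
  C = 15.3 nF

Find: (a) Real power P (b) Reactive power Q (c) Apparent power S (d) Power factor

Step 1 — Angular frequency: ω = 2π·f = 2π·1670 = 1.049e+04 rad/s.
Step 2 — Component impedances:
  R: Z = R = 82.8 Ω
  L: Z = jωL = j·1.049e+04·0.000652 = 0 + j6.841 Ω
  C: Z = 1/(jωC) = -j/(ω·C) = 0 - j6229 Ω
Step 3 — Series combination: Z_total = R + L + C = 82.8 - j6222 Ω = 6223∠-89.2° Ω.
Step 4 — Source phasor: V = 240∠45.0° V = 169.7 + j169.7 V.
Step 5 — Current: I = V / Z = -0.02691 + j0.02763 A = 0.03857∠134.2° A.
Step 6 — Complex power: S = V·I* = 0.1232 - j9.256 VA.
Step 7 — Real power: P = Re(S) = 0.1232 W.
Step 8 — Reactive power: Q = Im(S) = -9.256 VAR.
Step 9 — Apparent power: |S| = 9.257 VA.
Step 10 — Power factor: PF = P/|S| = 0.01331 (leading).

(a) P = 0.1232 W  (b) Q = -9.256 VAR  (c) S = 9.257 VA  (d) PF = 0.01331 (leading)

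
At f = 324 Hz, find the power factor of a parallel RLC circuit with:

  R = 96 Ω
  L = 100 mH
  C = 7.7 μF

Step 1 — Angular frequency: ω = 2π·f = 2π·324 = 2036 rad/s.
Step 2 — Component impedances:
  R: Z = R = 96 Ω
  L: Z = jωL = j·2036·0.1 = 0 + j203.6 Ω
  C: Z = 1/(jωC) = -j/(ω·C) = 0 - j63.79 Ω
Step 3 — Parallel combination: 1/Z_total = 1/R + 1/L + 1/C; Z_total = 46.43 - j47.97 Ω = 66.76∠-45.9° Ω.
Step 4 — Power factor: PF = cos(φ) = Re(Z)/|Z| = 46.43/66.763 = 0.6954.
Step 5 — Type: Im(Z) = -47.97 ⇒ leading (phase φ = -45.9°).

PF = 0.6954 (leading, φ = -45.9°)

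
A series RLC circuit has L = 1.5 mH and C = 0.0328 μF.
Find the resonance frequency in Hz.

Step 1 — Resonance condition Im(Z)=0 gives ω₀ = 1/√(LC).
Step 2 — ω₀ = 1/√(0.0015·3.28e-08) = 1.426e+05 rad/s.
Step 3 — f₀ = ω₀/(2π) = 2.269e+04 Hz.

f₀ = 2.269e+04 Hz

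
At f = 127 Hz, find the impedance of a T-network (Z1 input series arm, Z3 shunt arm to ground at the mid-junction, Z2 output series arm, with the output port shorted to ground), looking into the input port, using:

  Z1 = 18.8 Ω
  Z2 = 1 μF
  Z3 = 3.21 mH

Step 1 — Angular frequency: ω = 2π·f = 2π·127 = 798 rad/s.
Step 2 — Component impedances:
  Z1: Z = R = 18.8 Ω
  Z2: Z = 1/(jωC) = -j/(ω·C) = 0 - j1253 Ω
  Z3: Z = jωL = j·798·0.00321 = 0 + j2.561 Ω
Step 3 — With the output port shorted to ground, the output series arm Z2 runs from the junction to ground; the shunt arm Z3 also runs from the junction to ground. They appear in parallel: Z3 || Z2 = 0 + j2.567 Ω.
Step 4 — Series with input arm Z1: Z_in = Z1 + (Z3 || Z2) = 18.8 + j2.567 Ω = 18.97∠7.8° Ω.

Z = 18.8 + j2.567 Ω = 18.97∠7.8° Ω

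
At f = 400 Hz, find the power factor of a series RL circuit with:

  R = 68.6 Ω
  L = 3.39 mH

Step 1 — Angular frequency: ω = 2π·f = 2π·400 = 2513 rad/s.
Step 2 — Component impedances:
  R: Z = R = 68.6 Ω
  L: Z = jωL = j·2513·0.00339 = 0 + j8.52 Ω
Step 3 — Series combination: Z_total = R + L = 68.6 + j8.52 Ω = 69.13∠7.1° Ω.
Step 4 — Power factor: PF = cos(φ) = Re(Z)/|Z| = 68.6/69.127 = 0.9924.
Step 5 — Type: Im(Z) = 8.52 ⇒ lagging (phase φ = 7.1°).

PF = 0.9924 (lagging, φ = 7.1°)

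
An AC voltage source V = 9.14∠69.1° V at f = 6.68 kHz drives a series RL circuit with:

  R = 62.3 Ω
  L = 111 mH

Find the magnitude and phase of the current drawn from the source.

Step 1 — Angular frequency: ω = 2π·f = 2π·6680 = 4.197e+04 rad/s.
Step 2 — Component impedances:
  R: Z = R = 62.3 Ω
  L: Z = jωL = j·4.197e+04·0.111 = 0 + j4659 Ω
Step 3 — Series combination: Z_total = R + L = 62.3 + j4659 Ω = 4659∠89.2° Ω.
Step 4 — Source phasor: V = 9.14∠69.1° V = 3.261 + j8.539 V.
Step 5 — Ohm's law: I = V / Z_total = (3.261 + j8.539) / (62.3 + j4659) = 0.001842 - j0.0006752 A.
Step 6 — Convert to polar: |I| = 0.001962 A, ∠I = -20.1°.

I = 0.001962∠-20.1° A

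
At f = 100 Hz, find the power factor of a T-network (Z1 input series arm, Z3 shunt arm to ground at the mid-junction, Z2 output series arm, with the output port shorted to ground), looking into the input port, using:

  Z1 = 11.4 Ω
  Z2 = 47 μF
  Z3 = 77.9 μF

Step 1 — Angular frequency: ω = 2π·f = 2π·100 = 628.3 rad/s.
Step 2 — Component impedances:
  Z1: Z = R = 11.4 Ω
  Z2: Z = 1/(jωC) = -j/(ω·C) = 0 - j33.86 Ω
  Z3: Z = 1/(jωC) = -j/(ω·C) = 0 - j20.43 Ω
Step 3 — With the output port shorted to ground, the output series arm Z2 runs from the junction to ground; the shunt arm Z3 also runs from the junction to ground. They appear in parallel: Z3 || Z2 = 0 - j12.74 Ω.
Step 4 — Series with input arm Z1: Z_in = Z1 + (Z3 || Z2) = 11.4 - j12.74 Ω = 17.1∠-48.2° Ω.
Step 5 — Power factor: PF = cos(φ) = Re(Z)/|Z| = 11.4/17.0978 = 0.6668.
Step 6 — Type: Im(Z) = -12.74 ⇒ leading (phase φ = -48.2°).

PF = 0.6668 (leading, φ = -48.2°)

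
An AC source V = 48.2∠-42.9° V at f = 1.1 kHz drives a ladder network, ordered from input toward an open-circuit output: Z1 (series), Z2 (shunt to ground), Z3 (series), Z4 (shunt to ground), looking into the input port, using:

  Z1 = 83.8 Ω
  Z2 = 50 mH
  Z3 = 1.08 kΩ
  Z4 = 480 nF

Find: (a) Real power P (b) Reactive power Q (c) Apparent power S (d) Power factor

Step 1 — Angular frequency: ω = 2π·f = 2π·1100 = 6912 rad/s.
Step 2 — Component impedances:
  Z1: Z = R = 83.8 Ω
  Z2: Z = jωL = j·6912·0.05 = 0 + j345.6 Ω
  Z3: Z = R = 1080 Ω
  Z4: Z = 1/(jωC) = -j/(ω·C) = 0 - j301.4 Ω
Step 3 — Ladder network (open output): work backward from the far end, alternating series and parallel combinations. Z_in = 194.2 + j341.1 Ω = 392.5∠60.3° Ω.
Step 4 — Source phasor: V = 48.2∠-42.9° V = 35.31 - j32.81 V.
Step 5 — Current: I = V / Z = -0.02814 - j0.1195 A = 0.1228∠-103.2° A.
Step 6 — Complex power: S = V·I* = 2.929 + j5.144 VA.
Step 7 — Real power: P = Re(S) = 2.929 W.
Step 8 — Reactive power: Q = Im(S) = 5.144 VAR.
Step 9 — Apparent power: |S| = 5.92 VA.
Step 10 — Power factor: PF = P/|S| = 0.4948 (lagging).

(a) P = 2.929 W  (b) Q = 5.144 VAR  (c) S = 5.92 VA  (d) PF = 0.4948 (lagging)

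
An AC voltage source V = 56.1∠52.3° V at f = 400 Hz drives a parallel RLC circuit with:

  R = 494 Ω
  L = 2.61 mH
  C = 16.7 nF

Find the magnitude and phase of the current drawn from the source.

Step 1 — Angular frequency: ω = 2π·f = 2π·400 = 2513 rad/s.
Step 2 — Component impedances:
  R: Z = R = 494 Ω
  L: Z = jωL = j·2513·0.00261 = 0 + j6.56 Ω
  C: Z = 1/(jωC) = -j/(ω·C) = 0 - j2.383e+04 Ω
Step 3 — Parallel combination: 1/Z_total = 1/R + 1/L + 1/C; Z_total = 0.08714 + j6.56 Ω = 6.561∠89.2° Ω.
Step 4 — Source phasor: V = 56.1∠52.3° V = 34.31 + j44.39 V.
Step 5 — Ohm's law: I = V / Z_total = (34.31 + j44.39) / (0.08714 + j6.56) = 6.834 - j5.139 A.
Step 6 — Convert to polar: |I| = 8.551 A, ∠I = -36.9°.

I = 8.551∠-36.9° A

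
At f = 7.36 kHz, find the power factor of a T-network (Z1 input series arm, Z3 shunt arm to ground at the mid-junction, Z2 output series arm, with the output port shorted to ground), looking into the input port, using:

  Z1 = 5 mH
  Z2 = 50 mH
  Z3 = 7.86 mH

Step 1 — Angular frequency: ω = 2π·f = 2π·7360 = 4.624e+04 rad/s.
Step 2 — Component impedances:
  Z1: Z = jωL = j·4.624e+04·0.005 = 0 + j231.2 Ω
  Z2: Z = jωL = j·4.624e+04·0.05 = 0 + j2312 Ω
  Z3: Z = jωL = j·4.624e+04·0.00786 = 0 + j363.5 Ω
Step 3 — With the output port shorted to ground, the output series arm Z2 runs from the junction to ground; the shunt arm Z3 also runs from the junction to ground. They appear in parallel: Z3 || Z2 = 0 + j314.1 Ω.
Step 4 — Series with input arm Z1: Z_in = Z1 + (Z3 || Z2) = 0 + j545.3 Ω = 545.3∠90.0° Ω.
Step 5 — Power factor: PF = cos(φ) = Re(Z)/|Z| = 0/545.3 = 0.
Step 6 — Type: Im(Z) = 545.3 ⇒ lagging (phase φ = 90.0°).

PF = 0 (lagging, φ = 90.0°)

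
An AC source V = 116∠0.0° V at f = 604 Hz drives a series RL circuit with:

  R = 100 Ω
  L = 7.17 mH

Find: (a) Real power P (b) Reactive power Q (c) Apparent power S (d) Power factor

Step 1 — Angular frequency: ω = 2π·f = 2π·604 = 3795 rad/s.
Step 2 — Component impedances:
  R: Z = R = 100 Ω
  L: Z = jωL = j·3795·0.00717 = 0 + j27.21 Ω
Step 3 — Series combination: Z_total = R + L = 100 + j27.21 Ω = 103.6∠15.2° Ω.
Step 4 — Source phasor: V = 116∠0.0° V = 116 V.
Step 5 — Current: I = V / Z = 1.08 - j0.2939 A = 1.119∠-15.2° A.
Step 6 — Complex power: S = V·I* = 125.3 + j34.09 VA.
Step 7 — Real power: P = Re(S) = 125.3 W.
Step 8 — Reactive power: Q = Im(S) = 34.09 VAR.
Step 9 — Apparent power: |S| = 129.8 VA.
Step 10 — Power factor: PF = P/|S| = 0.9649 (lagging).

(a) P = 125.3 W  (b) Q = 34.09 VAR  (c) S = 129.8 VA  (d) PF = 0.9649 (lagging)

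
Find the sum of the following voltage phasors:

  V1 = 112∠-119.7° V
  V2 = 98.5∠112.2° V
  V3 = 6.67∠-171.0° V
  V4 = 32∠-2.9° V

Step 1 — Convert each phasor to rectangular form:
  V1 = 112·(cos(-119.7°) + j·sin(-119.7°)) = -55.49 - j97.29 V
  V2 = 98.5·(cos(112.2°) + j·sin(112.2°)) = -37.22 + j91.2 V
  V3 = 6.67·(cos(-171.0°) + j·sin(-171.0°)) = -6.588 - j1.043 V
  V4 = 32·(cos(-2.9°) + j·sin(-2.9°)) = 31.96 - j1.619 V
Step 2 — Sum components: V_total = -67.34 - j8.751 V.
Step 3 — Convert to polar: |V_total| = 67.9 V, ∠V_total = -172.6°.

V_total = 67.9∠-172.6° V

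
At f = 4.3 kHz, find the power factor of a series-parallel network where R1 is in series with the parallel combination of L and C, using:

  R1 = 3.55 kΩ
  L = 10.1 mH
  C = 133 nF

Step 1 — Angular frequency: ω = 2π·f = 2π·4300 = 2.702e+04 rad/s.
Step 2 — Component impedances:
  R1: Z = R = 3550 Ω
  L: Z = jωL = j·2.702e+04·0.0101 = 0 + j272.9 Ω
  C: Z = 1/(jωC) = -j/(ω·C) = 0 - j278.3 Ω
Step 3 — Parallel branch: L || C = 1/(1/L + 1/C) = 0 + j1.403e+04 Ω.
Step 4 — Series with R1: Z_total = R1 + (L || C) = 3550 + j1.403e+04 Ω = 1.447e+04∠75.8° Ω.
Step 5 — Power factor: PF = cos(φ) = Re(Z)/|Z| = 3550/1.447e+04 = 0.2453.
Step 6 — Type: Im(Z) = 1.403e+04 ⇒ lagging (phase φ = 75.8°).

PF = 0.2453 (lagging, φ = 75.8°)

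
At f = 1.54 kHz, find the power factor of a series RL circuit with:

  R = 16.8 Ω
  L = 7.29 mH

Step 1 — Angular frequency: ω = 2π·f = 2π·1540 = 9676 rad/s.
Step 2 — Component impedances:
  R: Z = R = 16.8 Ω
  L: Z = jωL = j·9676·0.00729 = 0 + j70.54 Ω
Step 3 — Series combination: Z_total = R + L = 16.8 + j70.54 Ω = 72.51∠76.6° Ω.
Step 4 — Power factor: PF = cos(φ) = Re(Z)/|Z| = 16.8/72.51 = 0.2317.
Step 5 — Type: Im(Z) = 70.54 ⇒ lagging (phase φ = 76.6°).

PF = 0.2317 (lagging, φ = 76.6°)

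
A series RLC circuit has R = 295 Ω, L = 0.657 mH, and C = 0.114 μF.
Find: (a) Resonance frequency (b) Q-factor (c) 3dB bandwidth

Step 1 — Resonance condition Im(Z)=0 gives ω₀ = 1/√(LC).
Step 2 — ω₀ = 1/√(0.000657·1.14e-07) = 1.155e+05 rad/s.
Step 3 — f₀ = ω₀/(2π) = 1.839e+04 Hz.
Step 4 — Series Q: Q = ω₀L/R = 1.155e+05·0.000657/295 = 0.2573.
Step 5 — 3dB bandwidth: Δω = ω₀/Q = 4.49e+05 rad/s; BW = Δω/(2π) = 7.146e+04 Hz.

(a) f₀ = 1.839e+04 Hz  (b) Q = 0.2573  (c) BW = 7.146e+04 Hz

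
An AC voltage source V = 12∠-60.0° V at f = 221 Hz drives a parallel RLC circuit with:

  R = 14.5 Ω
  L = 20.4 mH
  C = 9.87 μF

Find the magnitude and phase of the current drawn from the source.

Step 1 — Angular frequency: ω = 2π·f = 2π·221 = 1389 rad/s.
Step 2 — Component impedances:
  R: Z = R = 14.5 Ω
  L: Z = jωL = j·1389·0.0204 = 0 + j28.33 Ω
  C: Z = 1/(jωC) = -j/(ω·C) = 0 - j72.96 Ω
Step 3 — Parallel combination: 1/Z_total = 1/R + 1/L + 1/C; Z_total = 13.21 + j4.135 Ω = 13.84∠17.4° Ω.
Step 4 — Source phasor: V = 12∠-60.0° V = 6 - j10.39 V.
Step 5 — Ohm's law: I = V / Z_total = (6 - j10.39) / (13.21 + j4.135) = 0.1894 - j0.8463 A.
Step 6 — Convert to polar: |I| = 0.8672 A, ∠I = -77.4°.

I = 0.8672∠-77.4° A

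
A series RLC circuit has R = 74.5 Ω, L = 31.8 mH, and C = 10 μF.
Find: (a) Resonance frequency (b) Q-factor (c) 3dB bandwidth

Step 1 — Resonance: ω₀ = 1/√(LC) = 1/√(0.0318·1e-05) = 1773 rad/s.
Step 2 — f₀ = ω₀/(2π) = 282.2 Hz.
Step 3 — Series Q: Q = ω₀L/R = 1773·0.0318/74.5 = 0.7569.
Step 4 — Bandwidth: Δω = ω₀/Q = 2343 rad/s; BW = Δω/(2π) = 372.9 Hz.

(a) f₀ = 282.2 Hz  (b) Q = 0.7569  (c) BW = 372.9 Hz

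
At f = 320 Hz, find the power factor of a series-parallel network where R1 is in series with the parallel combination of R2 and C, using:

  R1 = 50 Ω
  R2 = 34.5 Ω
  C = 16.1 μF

Step 1 — Angular frequency: ω = 2π·f = 2π·320 = 2011 rad/s.
Step 2 — Component impedances:
  R1: Z = R = 50 Ω
  R2: Z = R = 34.5 Ω
  C: Z = 1/(jωC) = -j/(ω·C) = 0 - j30.89 Ω
Step 3 — Parallel branch: R2 || C = 1/(1/R2 + 1/C) = 15.35 - j17.15 Ω.
Step 4 — Series with R1: Z_total = R1 + (R2 || C) = 65.35 - j17.15 Ω = 67.56∠-14.7° Ω.
Step 5 — Power factor: PF = cos(φ) = Re(Z)/|Z| = 65.35/67.56 = 0.9673.
Step 6 — Type: Im(Z) = -17.15 ⇒ leading (phase φ = -14.7°).

PF = 0.9673 (leading, φ = -14.7°)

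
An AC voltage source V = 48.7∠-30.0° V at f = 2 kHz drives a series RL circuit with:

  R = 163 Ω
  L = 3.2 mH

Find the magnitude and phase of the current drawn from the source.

Step 1 — Angular frequency: ω = 2π·f = 2π·2000 = 1.257e+04 rad/s.
Step 2 — Component impedances:
  R: Z = R = 163 Ω
  L: Z = jωL = j·1.257e+04·0.0032 = 0 + j40.21 Ω
Step 3 — Series combination: Z_total = R + L = 163 + j40.21 Ω = 167.9∠13.9° Ω.
Step 4 — Source phasor: V = 48.7∠-30.0° V = 42.18 - j24.35 V.
Step 5 — Ohm's law: I = V / Z_total = (42.18 - j24.35) / (163 + j40.21) = 0.2092 - j0.201 A.
Step 6 — Convert to polar: |I| = 0.2901 A, ∠I = -43.9°.

I = 0.2901∠-43.9° A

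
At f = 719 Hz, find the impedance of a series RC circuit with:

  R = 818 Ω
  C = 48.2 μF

Step 1 — Angular frequency: ω = 2π·f = 2π·719 = 4518 rad/s.
Step 2 — Component impedances:
  R: Z = R = 818 Ω
  C: Z = 1/(jωC) = -j/(ω·C) = 0 - j4.592 Ω
Step 3 — Series combination: Z_total = R + C = 818 - j4.592 Ω = 818∠-0.3° Ω.

Z = 818 - j4.592 Ω = 818∠-0.3° Ω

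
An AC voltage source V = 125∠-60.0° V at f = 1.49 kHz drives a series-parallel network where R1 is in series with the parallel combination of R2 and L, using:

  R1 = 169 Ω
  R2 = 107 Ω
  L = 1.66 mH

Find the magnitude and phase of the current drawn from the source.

Step 1 — Angular frequency: ω = 2π·f = 2π·1490 = 9362 rad/s.
Step 2 — Component impedances:
  R1: Z = R = 169 Ω
  R2: Z = R = 107 Ω
  L: Z = jωL = j·9362·0.00166 = 0 + j15.54 Ω
Step 3 — Parallel branch: R2 || L = 1/(1/R2 + 1/L) = 2.211 + j15.22 Ω.
Step 4 — Series with R1: Z_total = R1 + (R2 || L) = 171.2 + j15.22 Ω = 171.9∠5.1° Ω.
Step 5 — Source phasor: V = 125∠-60.0° V = 62.5 - j108.3 V.
Step 6 — Ohm's law: I = V / Z_total = (62.5 - j108.3) / (171.2 + j15.22) = 0.3064 - j0.6595 A.
Step 7 — Convert to polar: |I| = 0.7272 A, ∠I = -65.1°.

I = 0.7272∠-65.1° A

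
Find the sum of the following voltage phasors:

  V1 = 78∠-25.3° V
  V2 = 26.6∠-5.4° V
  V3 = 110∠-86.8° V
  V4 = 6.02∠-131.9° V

Step 1 — Convert each phasor to rectangular form:
  V1 = 78·(cos(-25.3°) + j·sin(-25.3°)) = 70.52 - j33.33 V
  V2 = 26.6·(cos(-5.4°) + j·sin(-5.4°)) = 26.48 - j2.503 V
  V3 = 110·(cos(-86.8°) + j·sin(-86.8°)) = 6.14 - j109.8 V
  V4 = 6.02·(cos(-131.9°) + j·sin(-131.9°)) = -4.02 - j4.481 V
Step 2 — Sum components: V_total = 99.12 - j150.1 V.
Step 3 — Convert to polar: |V_total| = 179.9 V, ∠V_total = -56.6°.

V_total = 179.9∠-56.6° V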